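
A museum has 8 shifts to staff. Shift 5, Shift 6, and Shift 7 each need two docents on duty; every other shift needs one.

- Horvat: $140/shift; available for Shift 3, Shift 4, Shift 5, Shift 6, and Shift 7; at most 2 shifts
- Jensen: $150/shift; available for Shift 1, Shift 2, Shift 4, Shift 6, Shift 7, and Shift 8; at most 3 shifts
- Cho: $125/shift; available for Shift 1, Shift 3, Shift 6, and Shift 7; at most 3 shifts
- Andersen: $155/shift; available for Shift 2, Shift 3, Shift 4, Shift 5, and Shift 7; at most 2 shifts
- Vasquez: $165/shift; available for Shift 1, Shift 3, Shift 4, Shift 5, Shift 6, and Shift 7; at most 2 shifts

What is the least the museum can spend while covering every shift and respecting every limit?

$1580

Shift 8 can only be covered by Jensen, so that assignment is forced.
Picking the cheapest available docent for each shift independently would cost $1515, but that ignores the shift limits.
An optimal schedule: Shift 1→Cho, Shift 2→Jensen, Shift 3→Cho, Shift 4→Horvat, Shift 5→Horvat+Andersen, Shift 6→Cho+Jensen, Shift 7→Andersen+Vasquez, Shift 8→Jensen.
Total: 125 + 150 + 125 + 140 + 140 + 155 + 125 + 150 + 155 + 165 + 150 = $1580.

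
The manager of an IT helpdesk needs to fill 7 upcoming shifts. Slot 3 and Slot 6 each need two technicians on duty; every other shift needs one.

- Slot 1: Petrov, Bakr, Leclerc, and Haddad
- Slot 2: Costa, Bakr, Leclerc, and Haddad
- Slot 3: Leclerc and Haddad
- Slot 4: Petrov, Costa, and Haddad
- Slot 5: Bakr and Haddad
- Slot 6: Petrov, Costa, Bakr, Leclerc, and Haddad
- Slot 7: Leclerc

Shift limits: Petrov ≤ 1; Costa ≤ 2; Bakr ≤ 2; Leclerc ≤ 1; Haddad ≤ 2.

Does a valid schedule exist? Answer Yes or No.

No

Shifts {Slot 3, Slot 7} need 3 worker-slots in total, but the technicians available for any of those shifts (Leclerc and Haddad) can supply at most 2 among them. So no valid schedule exists.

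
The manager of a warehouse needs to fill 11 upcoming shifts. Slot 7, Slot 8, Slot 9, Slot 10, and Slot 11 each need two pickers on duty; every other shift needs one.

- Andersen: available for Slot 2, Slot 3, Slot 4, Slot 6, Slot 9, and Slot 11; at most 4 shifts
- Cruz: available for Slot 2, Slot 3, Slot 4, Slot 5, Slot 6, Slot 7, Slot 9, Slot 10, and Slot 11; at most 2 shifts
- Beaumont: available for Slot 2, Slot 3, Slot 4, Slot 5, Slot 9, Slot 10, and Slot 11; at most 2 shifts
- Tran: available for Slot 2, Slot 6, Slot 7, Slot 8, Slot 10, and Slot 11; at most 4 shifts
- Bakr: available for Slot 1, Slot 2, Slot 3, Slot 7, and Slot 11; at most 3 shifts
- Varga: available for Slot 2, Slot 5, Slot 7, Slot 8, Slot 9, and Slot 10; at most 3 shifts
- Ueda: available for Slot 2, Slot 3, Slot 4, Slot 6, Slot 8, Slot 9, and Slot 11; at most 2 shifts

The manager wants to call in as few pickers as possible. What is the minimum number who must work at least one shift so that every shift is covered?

16 slots to fill and no one can take more than 4, so at least ⌈16/4⌉ = 4 pickers are needed.
Any 4 pickers together have capacity at most 4+4+3+3 = 14 < 16 slots, so 4 can never suffice.
Andersen, Cruz, Tran, Bakr, and Varga alone can cover everything: Slot 1→Bakr, Slot 2→Tran, Slot 3→Andersen, Slot 4→Andersen, Slot 5→Cruz, Slot 6→Andersen, Slot 7→Bakr+Varga, Slot 8→Tran+Varga, Slot 9→Andersen+Cruz, Slot 10→Tran+Varga, Slot 11→Tran+Bakr.

5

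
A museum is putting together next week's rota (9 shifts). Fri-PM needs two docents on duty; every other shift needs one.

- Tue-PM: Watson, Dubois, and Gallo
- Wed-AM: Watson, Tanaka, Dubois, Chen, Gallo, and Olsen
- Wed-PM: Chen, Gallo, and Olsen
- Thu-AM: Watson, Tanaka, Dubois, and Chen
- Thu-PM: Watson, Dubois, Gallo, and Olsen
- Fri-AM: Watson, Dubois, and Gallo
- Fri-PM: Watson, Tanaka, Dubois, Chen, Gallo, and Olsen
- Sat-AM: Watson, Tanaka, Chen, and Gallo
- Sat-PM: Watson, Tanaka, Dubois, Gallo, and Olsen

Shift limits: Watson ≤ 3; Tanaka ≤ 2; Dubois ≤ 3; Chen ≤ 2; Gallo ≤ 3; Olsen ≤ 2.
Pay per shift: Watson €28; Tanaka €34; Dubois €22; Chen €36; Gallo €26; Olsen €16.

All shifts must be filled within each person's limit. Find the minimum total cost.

€232

Picking the cheapest available docent for each shift independently would cost €194, but that ignores the shift limits.
An optimal schedule: Tue-PM→Dubois, Wed-AM→Watson, Wed-PM→Olsen, Thu-AM→Dubois, Thu-PM→Olsen, Fri-AM→Dubois, Fri-PM→Gallo+Watson, Sat-AM→Gallo, Sat-PM→Gallo.
Total: 22 + 28 + 16 + 22 + 16 + 22 + 26 + 28 + 26 + 26 = €232.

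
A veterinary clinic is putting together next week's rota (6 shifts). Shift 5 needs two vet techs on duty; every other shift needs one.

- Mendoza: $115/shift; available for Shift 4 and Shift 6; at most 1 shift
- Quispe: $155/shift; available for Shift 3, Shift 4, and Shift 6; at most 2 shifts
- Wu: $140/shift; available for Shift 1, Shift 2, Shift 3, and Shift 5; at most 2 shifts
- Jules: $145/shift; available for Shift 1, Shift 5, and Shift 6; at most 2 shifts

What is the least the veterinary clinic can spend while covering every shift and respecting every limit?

$995

Shift 2 can only be covered by Wu, so that assignment is forced.
Shift 5 can only be covered by Wu and Jules, so that assignment is forced.
Picking the cheapest available vet tech for each shift independently would cost $935, but that ignores the shift limits.
An optimal schedule: Shift 1→Jules, Shift 2→Wu, Shift 3→Quispe, Shift 4→Mendoza, Shift 5→Wu+Jules, Shift 6→Quispe.
Total: 145 + 140 + 155 + 115 + 140 + 145 + 155 = $995.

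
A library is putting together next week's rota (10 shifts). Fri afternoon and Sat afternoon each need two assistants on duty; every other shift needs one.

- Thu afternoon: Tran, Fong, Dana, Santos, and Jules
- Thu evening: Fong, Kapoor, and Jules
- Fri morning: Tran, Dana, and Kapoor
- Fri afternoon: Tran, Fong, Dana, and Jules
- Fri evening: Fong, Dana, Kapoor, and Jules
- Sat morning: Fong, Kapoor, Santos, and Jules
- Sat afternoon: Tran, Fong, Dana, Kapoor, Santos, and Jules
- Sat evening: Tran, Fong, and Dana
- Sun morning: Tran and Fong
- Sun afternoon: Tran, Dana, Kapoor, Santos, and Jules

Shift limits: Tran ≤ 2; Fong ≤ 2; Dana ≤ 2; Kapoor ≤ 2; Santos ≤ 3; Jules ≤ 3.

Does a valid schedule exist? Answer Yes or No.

One valid schedule: Thu afternoon→Santos, Thu evening→Fong, Fri morning→Tran, Fri afternoon→Dana+Jules, Fri evening→Dana, Sat morning→Kapoor, Sat afternoon→Santos+Jules, Sat evening→Fong, Sun morning→Tran, Sun afternoon→Kapoor.
Loads: Tran 2/2, Fong 2/2, Dana 2/2, Kapoor 2/2, Santos 2/3, Jules 2/3 — all within limits.

Yes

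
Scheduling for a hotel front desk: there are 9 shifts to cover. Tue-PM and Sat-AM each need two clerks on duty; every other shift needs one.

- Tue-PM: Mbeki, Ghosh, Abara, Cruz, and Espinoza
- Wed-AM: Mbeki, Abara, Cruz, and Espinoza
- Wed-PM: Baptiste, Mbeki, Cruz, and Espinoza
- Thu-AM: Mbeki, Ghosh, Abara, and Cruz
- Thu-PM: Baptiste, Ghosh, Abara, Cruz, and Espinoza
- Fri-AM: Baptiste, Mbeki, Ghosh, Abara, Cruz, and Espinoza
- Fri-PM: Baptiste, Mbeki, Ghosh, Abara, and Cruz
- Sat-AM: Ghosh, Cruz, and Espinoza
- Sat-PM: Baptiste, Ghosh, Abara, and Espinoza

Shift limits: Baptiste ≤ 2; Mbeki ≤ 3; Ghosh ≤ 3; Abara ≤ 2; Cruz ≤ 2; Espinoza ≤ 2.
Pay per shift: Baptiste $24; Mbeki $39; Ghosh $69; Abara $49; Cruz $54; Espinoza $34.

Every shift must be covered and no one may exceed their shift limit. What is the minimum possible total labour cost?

$439

Picking the cheapest available clerk for each shift independently would cost $354, but that ignores the shift limits.
An optimal schedule: Tue-PM→Abara+Cruz, Wed-AM→Espinoza, Wed-PM→Baptiste, Thu-AM→Mbeki, Thu-PM→Abara, Fri-AM→Mbeki, Fri-PM→Mbeki, Sat-AM→Espinoza+Cruz, Sat-PM→Baptiste.
Total: 49 + 54 + 34 + 24 + 39 + 49 + 39 + 39 + 34 + 54 + 24 = $439.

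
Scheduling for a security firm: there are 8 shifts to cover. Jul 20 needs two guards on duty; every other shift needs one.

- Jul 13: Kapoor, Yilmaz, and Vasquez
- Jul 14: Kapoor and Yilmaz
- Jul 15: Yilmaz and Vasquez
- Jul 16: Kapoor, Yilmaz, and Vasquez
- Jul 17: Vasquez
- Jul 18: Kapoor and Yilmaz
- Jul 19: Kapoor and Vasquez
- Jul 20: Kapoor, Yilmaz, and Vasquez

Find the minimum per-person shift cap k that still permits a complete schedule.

With 3 guards and 9 worker-slots to fill, someone must work at least ⌈9/3⌉ = 3 shifts, so k ≥ 3.
k = 3 works: Jul 13→Yilmaz, Jul 14→Kapoor, Jul 15→Yilmaz, Jul 16→Vasquez, Jul 17→Vasquez, Jul 18→Kapoor, Jul 19→Kapoor, Jul 20→Yilmaz+Vasquez.
Loads: Kapoor 3, Yilmaz 3, Vasquez 3 — all ≤ 3.

3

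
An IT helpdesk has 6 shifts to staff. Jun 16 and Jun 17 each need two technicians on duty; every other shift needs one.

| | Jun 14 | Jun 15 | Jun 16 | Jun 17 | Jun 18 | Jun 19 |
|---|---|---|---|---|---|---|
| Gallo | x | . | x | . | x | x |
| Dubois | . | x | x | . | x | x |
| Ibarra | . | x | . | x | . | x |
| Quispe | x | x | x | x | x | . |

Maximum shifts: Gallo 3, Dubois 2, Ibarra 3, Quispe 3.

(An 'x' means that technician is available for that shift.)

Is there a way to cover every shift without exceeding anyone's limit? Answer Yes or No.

Yes

Jun 17 can only be covered by Ibarra and Quispe, so that assignment is forced.
One valid schedule: Jun 14→Gallo, Jun 15→Dubois, Jun 16→Gallo+Dubois, Jun 17→Ibarra+Quispe, Jun 18→Gallo, Jun 19→Ibarra.
Loads: Gallo 3/3, Dubois 2/2, Ibarra 2/3, Quispe 1/3 — all within limits.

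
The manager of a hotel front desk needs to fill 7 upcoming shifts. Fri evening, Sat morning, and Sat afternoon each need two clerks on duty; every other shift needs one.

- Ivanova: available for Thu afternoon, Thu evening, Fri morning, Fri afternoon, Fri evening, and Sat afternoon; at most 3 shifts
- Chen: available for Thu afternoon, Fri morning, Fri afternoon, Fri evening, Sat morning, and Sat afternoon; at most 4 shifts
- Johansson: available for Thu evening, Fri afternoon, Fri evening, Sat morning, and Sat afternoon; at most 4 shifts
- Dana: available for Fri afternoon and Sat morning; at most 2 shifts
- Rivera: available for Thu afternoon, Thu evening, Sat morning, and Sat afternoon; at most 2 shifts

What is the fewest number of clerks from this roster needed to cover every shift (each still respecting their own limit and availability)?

3

10 slots to fill and no one can take more than 4, so at least ⌈10/4⌉ = 3 clerks are needed.
Ivanova, Chen, and Johansson alone can cover everything: Thu afternoon→Ivanova, Thu evening→Ivanova, Fri morning→Ivanova, Fri afternoon→Chen, Fri evening→Chen+Johansson, Sat morning→Chen+Johansson, Sat afternoon→Chen+Johansson.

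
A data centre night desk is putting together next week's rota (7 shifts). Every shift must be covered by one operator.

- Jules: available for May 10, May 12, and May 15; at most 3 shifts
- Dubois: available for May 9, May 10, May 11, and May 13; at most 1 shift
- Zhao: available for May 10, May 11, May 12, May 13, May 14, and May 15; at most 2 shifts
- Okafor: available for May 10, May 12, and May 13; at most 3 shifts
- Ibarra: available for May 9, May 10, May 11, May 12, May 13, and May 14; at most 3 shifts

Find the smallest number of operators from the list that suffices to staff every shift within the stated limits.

7 slots to fill and no one can take more than 3, so at least ⌈7/3⌉ = 3 operators are needed.
Jules, Dubois, and Ibarra alone can cover everything: May 9→Dubois, May 10→Jules, May 11→Ibarra, May 12→Jules, May 13→Ibarra, May 14→Ibarra, May 15→Jules.

3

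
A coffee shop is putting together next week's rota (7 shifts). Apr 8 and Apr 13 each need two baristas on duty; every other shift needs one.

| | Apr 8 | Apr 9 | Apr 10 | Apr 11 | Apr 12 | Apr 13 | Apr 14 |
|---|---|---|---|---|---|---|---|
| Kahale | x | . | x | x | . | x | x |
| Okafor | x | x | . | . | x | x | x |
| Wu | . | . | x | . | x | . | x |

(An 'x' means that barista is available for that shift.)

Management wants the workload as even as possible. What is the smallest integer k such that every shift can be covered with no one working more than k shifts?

With 3 baristas and 9 worker-slots to fill, someone must work at least ⌈9/3⌉ = 3 shifts, so k ≥ 3.
k = 3 works: Apr 8→Kahale+Okafor, Apr 9→Okafor, Apr 10→Wu, Apr 11→Kahale, Apr 12→Wu, Apr 13→Kahale+Okafor, Apr 14→Wu.
Loads: Kahale 3, Okafor 3, Wu 3 — all ≤ 3.

3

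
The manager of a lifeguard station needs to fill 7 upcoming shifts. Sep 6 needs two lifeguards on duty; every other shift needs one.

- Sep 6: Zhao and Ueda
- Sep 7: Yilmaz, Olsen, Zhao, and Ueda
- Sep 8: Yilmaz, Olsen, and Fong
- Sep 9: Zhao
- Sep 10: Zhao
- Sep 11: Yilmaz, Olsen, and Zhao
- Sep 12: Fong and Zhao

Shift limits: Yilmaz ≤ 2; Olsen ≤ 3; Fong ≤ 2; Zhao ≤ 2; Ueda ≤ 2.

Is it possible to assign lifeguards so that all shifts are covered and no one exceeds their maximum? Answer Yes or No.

No

Total capacity is 11 and 8 slots are needed, so capacity alone doesn't rule it out.
Shifts {Sep 6, Sep 9, Sep 10} need 4 worker-slots in total, but the lifeguards available for any of those shifts (Zhao and Ueda) can supply at most 3 among them. So no valid schedule exists.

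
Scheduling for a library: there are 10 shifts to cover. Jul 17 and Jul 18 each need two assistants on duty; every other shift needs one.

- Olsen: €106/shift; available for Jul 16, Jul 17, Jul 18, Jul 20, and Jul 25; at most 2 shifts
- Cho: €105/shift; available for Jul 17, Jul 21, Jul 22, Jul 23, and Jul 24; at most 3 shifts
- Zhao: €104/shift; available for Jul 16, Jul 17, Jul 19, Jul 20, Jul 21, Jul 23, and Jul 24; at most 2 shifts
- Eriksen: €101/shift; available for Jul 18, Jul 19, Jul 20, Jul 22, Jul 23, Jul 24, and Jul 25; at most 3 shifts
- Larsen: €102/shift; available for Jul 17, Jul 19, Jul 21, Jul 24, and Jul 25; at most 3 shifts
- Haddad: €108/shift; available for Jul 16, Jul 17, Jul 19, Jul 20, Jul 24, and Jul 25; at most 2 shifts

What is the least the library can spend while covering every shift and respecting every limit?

Jul 18 can only be covered by Olsen and Eriksen, so that assignment is forced.
Picking the cheapest available assistant for each shift independently would cost €1225, but that ignores the shift limits.
An optimal schedule: Jul 16→Zhao, Jul 17→Larsen+Cho, Jul 18→Eriksen+Olsen, Jul 19→Eriksen, Jul 20→Zhao, Jul 21→Larsen, Jul 22→Eriksen, Jul 23→Cho, Jul 24→Cho, Jul 25→Larsen.
Total: 104 + 102 + 105 + 101 + 106 + 101 + 104 + 102 + 101 + 105 + 105 + 102 = €1238.

€1238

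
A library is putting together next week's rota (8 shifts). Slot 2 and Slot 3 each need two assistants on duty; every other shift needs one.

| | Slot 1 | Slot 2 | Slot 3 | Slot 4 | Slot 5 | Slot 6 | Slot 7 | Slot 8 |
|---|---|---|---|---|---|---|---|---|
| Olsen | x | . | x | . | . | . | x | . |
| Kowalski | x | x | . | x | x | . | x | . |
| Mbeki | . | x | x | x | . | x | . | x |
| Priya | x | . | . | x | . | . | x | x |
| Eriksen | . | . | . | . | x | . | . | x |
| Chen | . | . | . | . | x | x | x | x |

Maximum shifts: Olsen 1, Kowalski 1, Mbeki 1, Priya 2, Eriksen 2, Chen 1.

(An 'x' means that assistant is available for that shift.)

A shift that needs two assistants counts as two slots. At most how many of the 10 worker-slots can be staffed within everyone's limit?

Total capacity across all assistants is 1+1+1+2+2+1 = 8, and 10 slots are needed, so at most 8 can be filled.
An assignment achieving 8: Slot 1→Priya, Slot 2→Kowalski+Mbeki, Slot 3→Olsen, Slot 4→Priya, Slot 5→Eriksen, Slot 6→Chen, Slot 8→Eriksen.
Loads: Olsen 1/1, Kowalski 1/1, Mbeki 1/1, Priya 2/2, Eriksen 2/2, Chen 1/1.

8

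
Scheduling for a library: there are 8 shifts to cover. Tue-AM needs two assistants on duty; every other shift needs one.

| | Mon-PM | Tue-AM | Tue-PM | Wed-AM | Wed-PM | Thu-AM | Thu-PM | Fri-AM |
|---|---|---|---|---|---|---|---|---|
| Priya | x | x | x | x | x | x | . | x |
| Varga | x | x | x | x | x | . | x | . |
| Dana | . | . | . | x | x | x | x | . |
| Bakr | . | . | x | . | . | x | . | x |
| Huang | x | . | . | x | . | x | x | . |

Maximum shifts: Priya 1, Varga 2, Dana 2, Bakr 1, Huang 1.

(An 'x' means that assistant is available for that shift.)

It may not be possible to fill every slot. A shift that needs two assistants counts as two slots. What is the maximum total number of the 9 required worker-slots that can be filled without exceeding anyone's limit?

7

Total capacity across all assistants is 1+2+2+1+1 = 7, and 9 slots are needed, so at most 7 can be filled.
An assignment achieving 7: Mon-PM→Varga, Tue-AM→Priya+Varga, Wed-AM→Huang, Wed-PM→Dana, Thu-PM→Dana, Fri-AM→Bakr.
Loads: Priya 1/1, Varga 2/2, Dana 2/2, Bakr 1/1, Huang 1/1.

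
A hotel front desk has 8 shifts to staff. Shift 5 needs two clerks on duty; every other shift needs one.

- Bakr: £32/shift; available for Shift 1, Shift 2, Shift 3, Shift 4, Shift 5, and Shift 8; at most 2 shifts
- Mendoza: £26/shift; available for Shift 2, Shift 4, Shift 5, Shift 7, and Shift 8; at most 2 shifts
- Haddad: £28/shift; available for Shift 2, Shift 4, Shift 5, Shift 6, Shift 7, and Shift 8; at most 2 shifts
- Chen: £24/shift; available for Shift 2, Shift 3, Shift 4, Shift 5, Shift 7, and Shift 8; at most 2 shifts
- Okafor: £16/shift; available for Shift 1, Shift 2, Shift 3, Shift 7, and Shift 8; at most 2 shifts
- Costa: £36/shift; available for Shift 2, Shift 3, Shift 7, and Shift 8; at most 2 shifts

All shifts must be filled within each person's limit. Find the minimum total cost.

£220

Shift 6 can only be covered by Haddad, so that assignment is forced.
Picking the cheapest available clerk for each shift independently would cost £182, but that ignores the shift limits.
An optimal schedule: Shift 1→Okafor, Shift 2→Mendoza, Shift 3→Okafor, Shift 4→Chen, Shift 5→Mendoza+Haddad, Shift 6→Haddad, Shift 7→Chen, Shift 8→Bakr.
Total: 16 + 26 + 16 + 24 + 26 + 28 + 28 + 24 + 32 = £220.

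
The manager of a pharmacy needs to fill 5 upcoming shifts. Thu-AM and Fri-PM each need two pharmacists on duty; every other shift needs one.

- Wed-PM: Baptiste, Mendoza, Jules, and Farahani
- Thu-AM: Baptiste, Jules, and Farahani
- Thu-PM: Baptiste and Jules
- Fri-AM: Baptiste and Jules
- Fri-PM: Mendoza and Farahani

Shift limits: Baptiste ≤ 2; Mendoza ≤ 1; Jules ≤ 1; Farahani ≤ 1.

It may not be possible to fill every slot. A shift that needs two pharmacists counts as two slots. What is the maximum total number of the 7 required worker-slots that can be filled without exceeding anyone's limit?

5

Total capacity across all pharmacists is 2+1+1+1 = 5, and 7 slots are needed, so at most 5 can be filled.
An assignment achieving 5: Thu-AM→Jules, Thu-PM→Baptiste, Fri-AM→Baptiste, Fri-PM→Mendoza+Farahani.
Loads: Baptiste 2/2, Mendoza 1/1, Jules 1/1, Farahani 1/1.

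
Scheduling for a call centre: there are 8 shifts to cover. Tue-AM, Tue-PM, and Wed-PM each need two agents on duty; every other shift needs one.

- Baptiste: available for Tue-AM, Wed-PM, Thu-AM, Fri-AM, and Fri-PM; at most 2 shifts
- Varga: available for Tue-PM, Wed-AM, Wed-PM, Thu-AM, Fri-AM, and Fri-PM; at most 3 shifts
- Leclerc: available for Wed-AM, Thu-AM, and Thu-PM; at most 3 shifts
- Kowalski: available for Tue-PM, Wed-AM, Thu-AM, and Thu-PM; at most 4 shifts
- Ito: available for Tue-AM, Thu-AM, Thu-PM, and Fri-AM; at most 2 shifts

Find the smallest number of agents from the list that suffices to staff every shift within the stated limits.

11 slots to fill and no one can take more than 4, so at least ⌈11/4⌉ = 3 agents are needed.
Any 3 agents together have capacity at most 4+3+3 = 10 < 11 slots, so 3 can never suffice.
Baptiste, Varga, Kowalski, and Ito alone can cover everything: Tue-AM→Baptiste+Ito, Tue-PM→Varga+Kowalski, Wed-AM→Kowalski, Wed-PM→Baptiste+Varga, Thu-AM→Kowalski, Thu-PM→Kowalski, Fri-AM→Ito, Fri-PM→Varga.

4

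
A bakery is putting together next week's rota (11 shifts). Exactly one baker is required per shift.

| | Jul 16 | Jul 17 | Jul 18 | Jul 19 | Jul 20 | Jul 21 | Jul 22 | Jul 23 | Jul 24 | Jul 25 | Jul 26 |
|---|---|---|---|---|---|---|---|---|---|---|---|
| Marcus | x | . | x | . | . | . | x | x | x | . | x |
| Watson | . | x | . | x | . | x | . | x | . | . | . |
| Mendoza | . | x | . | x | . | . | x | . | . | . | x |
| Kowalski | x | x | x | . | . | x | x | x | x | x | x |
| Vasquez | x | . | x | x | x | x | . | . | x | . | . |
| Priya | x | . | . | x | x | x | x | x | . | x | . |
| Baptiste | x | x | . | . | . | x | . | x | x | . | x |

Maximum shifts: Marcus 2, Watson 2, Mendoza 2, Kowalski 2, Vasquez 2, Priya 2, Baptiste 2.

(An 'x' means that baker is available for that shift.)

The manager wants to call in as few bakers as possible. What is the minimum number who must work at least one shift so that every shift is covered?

6

11 slots to fill and no one can take more than 2, so at least ⌈11/2⌉ = 6 bakers are needed.
Marcus, Watson, Mendoza, Kowalski, Vasquez, and Priya alone can cover everything: Jul 16→Kowalski, Jul 17→Watson, Jul 18→Marcus, Jul 19→Watson, Jul 20→Vasquez, Jul 21→Vasquez, Jul 22→Mendoza, Jul 23→Priya, Jul 24→Marcus, Jul 25→Kowalski, Jul 26→Mendoza.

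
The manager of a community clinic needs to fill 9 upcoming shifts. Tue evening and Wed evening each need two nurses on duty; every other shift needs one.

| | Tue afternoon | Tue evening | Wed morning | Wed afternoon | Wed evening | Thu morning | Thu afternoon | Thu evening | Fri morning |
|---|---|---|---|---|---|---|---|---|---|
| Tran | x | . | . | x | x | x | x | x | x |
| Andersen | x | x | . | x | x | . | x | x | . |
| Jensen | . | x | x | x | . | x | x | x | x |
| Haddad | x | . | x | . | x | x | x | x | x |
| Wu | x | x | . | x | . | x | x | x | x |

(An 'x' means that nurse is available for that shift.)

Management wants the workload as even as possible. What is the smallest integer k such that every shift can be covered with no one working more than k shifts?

With 5 nurses and 11 worker-slots to fill, someone must work at least ⌈11/5⌉ = 3 shifts, so k ≥ 3.
k = 3 works: Tue afternoon→Tran, Tue evening→Andersen+Jensen, Wed morning→Jensen, Wed afternoon→Tran, Wed evening→Tran+Andersen, Thu morning→Jensen, Thu afternoon→Andersen, Thu evening→Haddad, Fri morning→Haddad.
Loads: Tran 3, Andersen 3, Jensen 3, Haddad 2, Wu 0 — all ≤ 3.

3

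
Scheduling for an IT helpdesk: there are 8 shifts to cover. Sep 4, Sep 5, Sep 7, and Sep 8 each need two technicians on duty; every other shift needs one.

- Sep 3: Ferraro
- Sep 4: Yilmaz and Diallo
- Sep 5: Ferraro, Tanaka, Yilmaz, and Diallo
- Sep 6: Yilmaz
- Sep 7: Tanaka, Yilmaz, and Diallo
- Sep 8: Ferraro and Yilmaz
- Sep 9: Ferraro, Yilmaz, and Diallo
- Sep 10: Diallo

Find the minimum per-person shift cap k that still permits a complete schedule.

4

With 4 technicians and 12 worker-slots to fill, someone must work at least ⌈12/4⌉ = 3 shifts, so k ≥ 3.
k = 3 is infeasible (exhaustive check).
k = 4 works: Sep 3→Ferraro, Sep 4→Yilmaz+Diallo, Sep 5→Ferraro+Tanaka, Sep 6→Yilmaz, Sep 7→Tanaka+Yilmaz, Sep 8→Ferraro+Yilmaz, Sep 9→Ferraro, Sep 10→Diallo.
Loads: Ferraro 4, Tanaka 2, Yilmaz 4, Diallo 2 — all ≤ 4.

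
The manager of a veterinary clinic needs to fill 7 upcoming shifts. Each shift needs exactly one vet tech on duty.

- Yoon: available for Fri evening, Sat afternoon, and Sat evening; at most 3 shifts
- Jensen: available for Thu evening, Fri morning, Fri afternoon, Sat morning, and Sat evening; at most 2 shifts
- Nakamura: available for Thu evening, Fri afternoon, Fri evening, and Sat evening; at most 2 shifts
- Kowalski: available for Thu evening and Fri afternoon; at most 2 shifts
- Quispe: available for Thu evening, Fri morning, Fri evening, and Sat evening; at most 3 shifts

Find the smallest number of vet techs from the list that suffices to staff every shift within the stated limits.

3

7 slots to fill and no one can take more than 3, so at least ⌈7/3⌉ = 3 vet techs are needed.
Yoon, Jensen, and Nakamura alone can cover everything: Thu evening→Nakamura, Fri morning→Jensen, Fri afternoon→Nakamura, Fri evening→Yoon, Sat morning→Jensen, Sat afternoon→Yoon, Sat evening→Yoon.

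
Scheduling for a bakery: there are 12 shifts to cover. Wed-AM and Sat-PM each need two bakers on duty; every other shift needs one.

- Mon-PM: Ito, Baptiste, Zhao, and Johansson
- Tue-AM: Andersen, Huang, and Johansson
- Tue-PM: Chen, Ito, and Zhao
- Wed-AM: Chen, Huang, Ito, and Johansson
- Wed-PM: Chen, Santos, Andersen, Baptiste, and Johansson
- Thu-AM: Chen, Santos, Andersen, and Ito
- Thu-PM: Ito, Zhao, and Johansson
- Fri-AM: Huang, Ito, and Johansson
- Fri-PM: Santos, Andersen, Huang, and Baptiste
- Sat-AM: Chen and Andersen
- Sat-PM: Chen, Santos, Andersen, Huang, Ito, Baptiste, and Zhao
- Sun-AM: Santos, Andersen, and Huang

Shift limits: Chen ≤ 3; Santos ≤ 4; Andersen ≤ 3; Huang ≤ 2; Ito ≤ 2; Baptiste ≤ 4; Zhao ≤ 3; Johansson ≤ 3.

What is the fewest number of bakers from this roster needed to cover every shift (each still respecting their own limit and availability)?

14 slots to fill and no one can take more than 4, so at least ⌈14/4⌉ = 4 bakers are needed.
No set of 4 bakers can cover every shift (each such set leaves at least one shift with no one available or exceeds a cap).
Chen, Santos, Andersen, Huang, and Ito alone can cover everything: Mon-PM→Ito, Tue-AM→Andersen, Tue-PM→Chen, Wed-AM→Chen+Huang, Wed-PM→Santos, Thu-AM→Andersen, Thu-PM→Ito, Fri-AM→Huang, Fri-PM→Santos, Sat-AM→Chen, Sat-PM→Santos+Andersen, Sun-AM→Santos.

5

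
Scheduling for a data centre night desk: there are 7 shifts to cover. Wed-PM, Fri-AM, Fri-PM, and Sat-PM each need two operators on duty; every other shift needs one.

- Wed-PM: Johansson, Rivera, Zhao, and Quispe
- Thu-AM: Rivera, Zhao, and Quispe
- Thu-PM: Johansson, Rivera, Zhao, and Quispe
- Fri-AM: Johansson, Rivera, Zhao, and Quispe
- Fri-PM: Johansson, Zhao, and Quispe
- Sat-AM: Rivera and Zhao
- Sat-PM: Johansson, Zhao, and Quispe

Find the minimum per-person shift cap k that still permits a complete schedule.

3

With 4 operators and 11 worker-slots to fill, someone must work at least ⌈11/4⌉ = 3 shifts, so k ≥ 3.
k = 3 works: Wed-PM→Rivera+Quispe, Thu-AM→Rivera, Thu-PM→Johansson, Fri-AM→Zhao+Quispe, Fri-PM→Johansson+Zhao, Sat-AM→Rivera, Sat-PM→Johansson+Zhao.
Loads: Johansson 3, Rivera 3, Zhao 3, Quispe 2 — all ≤ 3.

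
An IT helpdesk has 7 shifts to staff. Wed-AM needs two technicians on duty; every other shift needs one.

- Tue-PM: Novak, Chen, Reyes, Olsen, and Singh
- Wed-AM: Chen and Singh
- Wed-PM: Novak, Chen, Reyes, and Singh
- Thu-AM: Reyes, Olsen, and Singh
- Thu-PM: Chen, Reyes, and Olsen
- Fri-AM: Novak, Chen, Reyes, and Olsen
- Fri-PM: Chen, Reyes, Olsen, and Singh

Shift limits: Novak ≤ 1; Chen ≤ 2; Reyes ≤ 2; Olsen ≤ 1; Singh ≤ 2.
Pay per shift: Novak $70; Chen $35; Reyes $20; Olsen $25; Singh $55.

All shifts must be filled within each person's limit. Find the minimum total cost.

$315

Wed-AM can only be covered by Chen and Singh, so that assignment is forced.
Picking the cheapest available technician for each shift independently would cost $210, but that ignores the shift limits.
An optimal schedule: Tue-PM→Singh, Wed-AM→Chen+Singh, Wed-PM→Novak, Thu-AM→Reyes, Thu-PM→Chen, Fri-AM→Reyes, Fri-PM→Olsen.
Total: 55 + 35 + 55 + 70 + 20 + 35 + 20 + 25 = $315.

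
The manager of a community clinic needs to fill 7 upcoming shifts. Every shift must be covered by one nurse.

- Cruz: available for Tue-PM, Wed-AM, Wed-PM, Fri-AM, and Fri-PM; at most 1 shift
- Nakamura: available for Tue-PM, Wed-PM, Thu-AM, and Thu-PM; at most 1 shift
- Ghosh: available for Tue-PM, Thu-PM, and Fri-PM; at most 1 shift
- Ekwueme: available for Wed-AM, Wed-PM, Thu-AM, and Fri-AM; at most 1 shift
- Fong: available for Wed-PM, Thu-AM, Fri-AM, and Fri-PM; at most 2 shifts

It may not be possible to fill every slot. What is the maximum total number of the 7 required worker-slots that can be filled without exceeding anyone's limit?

Total capacity across all nurses is 1+1+1+1+2 = 6, and 7 slots are needed, so at most 6 can be filled.
An assignment achieving 6: Tue-PM→Ghosh, Wed-AM→Cruz, Thu-AM→Ekwueme, Thu-PM→Nakamura, Fri-AM→Fong, Fri-PM→Fong.
Loads: Cruz 1/1, Nakamura 1/1, Ghosh 1/1, Ekwueme 1/1, Fong 2/2.

6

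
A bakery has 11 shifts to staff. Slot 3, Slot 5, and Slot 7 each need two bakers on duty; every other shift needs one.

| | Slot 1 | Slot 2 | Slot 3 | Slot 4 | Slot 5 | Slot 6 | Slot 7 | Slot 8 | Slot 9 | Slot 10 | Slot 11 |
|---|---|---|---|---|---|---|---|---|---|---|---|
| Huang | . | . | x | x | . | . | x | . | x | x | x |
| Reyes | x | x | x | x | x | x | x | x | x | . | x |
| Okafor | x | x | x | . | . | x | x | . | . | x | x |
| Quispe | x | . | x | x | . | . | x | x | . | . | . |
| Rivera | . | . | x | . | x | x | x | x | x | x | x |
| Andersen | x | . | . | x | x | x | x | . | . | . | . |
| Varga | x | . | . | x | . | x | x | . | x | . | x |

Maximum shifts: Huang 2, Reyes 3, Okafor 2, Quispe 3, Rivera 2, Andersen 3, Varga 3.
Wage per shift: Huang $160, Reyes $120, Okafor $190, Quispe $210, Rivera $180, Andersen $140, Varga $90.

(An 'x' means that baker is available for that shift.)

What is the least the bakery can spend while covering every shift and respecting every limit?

Picking the cheapest available baker for each shift independently would cost $1600, but that ignores the shift limits.
An optimal schedule: Slot 1→Varga, Slot 2→Reyes, Slot 3→Rivera+Okafor, Slot 4→Varga, Slot 5→Reyes+Andersen, Slot 6→Andersen, Slot 7→Andersen+Rivera, Slot 8→Reyes, Slot 9→Varga, Slot 10→Huang, Slot 11→Huang.
Total: 90 + 120 + 180 + 190 + 90 + 120 + 140 + 140 + 140 + 180 + 120 + 90 + 160 + 160 = $1920.

$1920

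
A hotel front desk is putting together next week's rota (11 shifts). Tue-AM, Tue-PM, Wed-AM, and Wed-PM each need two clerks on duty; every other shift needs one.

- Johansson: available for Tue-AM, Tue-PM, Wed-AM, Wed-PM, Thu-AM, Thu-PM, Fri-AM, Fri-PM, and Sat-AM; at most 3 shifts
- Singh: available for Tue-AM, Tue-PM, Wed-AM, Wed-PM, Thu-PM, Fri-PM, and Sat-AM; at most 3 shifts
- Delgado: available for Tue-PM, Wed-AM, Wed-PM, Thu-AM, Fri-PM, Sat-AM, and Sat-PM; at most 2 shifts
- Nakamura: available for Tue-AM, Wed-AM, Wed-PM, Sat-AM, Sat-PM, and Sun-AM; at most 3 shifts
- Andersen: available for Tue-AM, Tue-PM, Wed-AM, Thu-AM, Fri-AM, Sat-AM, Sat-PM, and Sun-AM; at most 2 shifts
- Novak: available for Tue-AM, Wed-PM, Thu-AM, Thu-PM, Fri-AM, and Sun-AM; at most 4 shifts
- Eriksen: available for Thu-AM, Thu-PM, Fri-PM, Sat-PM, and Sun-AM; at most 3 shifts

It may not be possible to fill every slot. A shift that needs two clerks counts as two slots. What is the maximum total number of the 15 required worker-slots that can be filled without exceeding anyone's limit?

15

Total capacity across all clerks is 3+3+2+3+2+4+3 = 20, and 15 slots are needed, so at most 15 can be filled.
An assignment achieving 15: Tue-AM→Singh+Nakamura, Tue-PM→Johansson+Singh, Wed-AM→Delgado+Andersen, Wed-PM→Nakamura+Novak, Thu-AM→Novak, Thu-PM→Johansson, Fri-AM→Johansson, Fri-PM→Singh, Sat-AM→Andersen, Sat-PM→Delgado, Sun-AM→Nakamura.
Loads: Johansson 3/3, Singh 3/3, Delgado 2/2, Nakamura 3/3, Andersen 2/2, Novak 2/4, Eriksen 0/3.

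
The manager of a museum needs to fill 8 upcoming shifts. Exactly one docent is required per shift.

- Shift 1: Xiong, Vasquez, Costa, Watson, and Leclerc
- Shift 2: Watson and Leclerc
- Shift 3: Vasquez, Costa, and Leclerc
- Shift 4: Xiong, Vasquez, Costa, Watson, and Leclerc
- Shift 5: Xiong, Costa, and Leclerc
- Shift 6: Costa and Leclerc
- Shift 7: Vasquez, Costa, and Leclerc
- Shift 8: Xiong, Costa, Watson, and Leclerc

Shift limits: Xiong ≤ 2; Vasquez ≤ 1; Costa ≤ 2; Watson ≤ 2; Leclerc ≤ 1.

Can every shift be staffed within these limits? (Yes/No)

One valid schedule: Shift 1→Watson, Shift 2→Watson, Shift 3→Vasquez, Shift 4→Leclerc, Shift 5→Xiong, Shift 6→Costa, Shift 7→Costa, Shift 8→Xiong.
Loads: Xiong 2/2, Vasquez 1/1, Costa 2/2, Watson 2/2, Leclerc 1/1 — all within limits.

Yes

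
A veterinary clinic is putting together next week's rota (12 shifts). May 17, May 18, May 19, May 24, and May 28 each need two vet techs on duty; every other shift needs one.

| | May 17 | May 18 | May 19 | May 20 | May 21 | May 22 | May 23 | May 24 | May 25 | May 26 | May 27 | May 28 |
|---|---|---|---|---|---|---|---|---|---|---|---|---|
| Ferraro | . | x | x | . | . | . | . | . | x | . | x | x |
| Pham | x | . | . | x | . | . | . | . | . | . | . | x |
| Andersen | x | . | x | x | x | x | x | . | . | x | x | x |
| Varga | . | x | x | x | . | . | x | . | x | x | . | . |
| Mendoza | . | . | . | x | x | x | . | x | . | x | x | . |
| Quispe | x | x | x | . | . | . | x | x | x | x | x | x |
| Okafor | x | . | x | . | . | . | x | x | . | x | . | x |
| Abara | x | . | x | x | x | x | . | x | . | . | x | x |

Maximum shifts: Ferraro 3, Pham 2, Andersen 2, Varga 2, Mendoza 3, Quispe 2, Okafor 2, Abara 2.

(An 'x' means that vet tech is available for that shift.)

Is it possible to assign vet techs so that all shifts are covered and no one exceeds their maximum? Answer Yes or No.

One valid schedule: May 17→Pham+Quispe, May 18→Ferraro+Varga, May 19→Okafor+Abara, May 20→Pham, May 21→Andersen, May 22→Andersen, May 23→Varga, May 24→Mendoza+Quispe, May 25→Ferraro, May 26→Mendoza, May 27→Ferraro, May 28→Okafor+Abara.
Loads: Ferraro 3/3, Pham 2/2, Andersen 2/2, Varga 2/2, Mendoza 2/3, Quispe 2/2, Okafor 2/2, Abara 2/2 — all within limits.

Yes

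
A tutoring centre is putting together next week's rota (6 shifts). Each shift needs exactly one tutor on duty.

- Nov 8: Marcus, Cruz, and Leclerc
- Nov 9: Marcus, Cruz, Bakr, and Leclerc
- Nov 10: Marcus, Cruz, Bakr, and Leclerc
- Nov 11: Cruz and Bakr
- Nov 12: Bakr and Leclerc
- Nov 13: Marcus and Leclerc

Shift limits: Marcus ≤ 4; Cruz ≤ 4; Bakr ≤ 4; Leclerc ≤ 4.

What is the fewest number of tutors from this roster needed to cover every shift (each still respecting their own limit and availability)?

6 slots to fill and no one can take more than 4, so at least ⌈6/4⌉ = 2 tutors are needed.
Marcus and Bakr alone can cover everything: Nov 8→Marcus, Nov 9→Marcus, Nov 10→Marcus, Nov 11→Bakr, Nov 12→Bakr, Nov 13→Marcus.

2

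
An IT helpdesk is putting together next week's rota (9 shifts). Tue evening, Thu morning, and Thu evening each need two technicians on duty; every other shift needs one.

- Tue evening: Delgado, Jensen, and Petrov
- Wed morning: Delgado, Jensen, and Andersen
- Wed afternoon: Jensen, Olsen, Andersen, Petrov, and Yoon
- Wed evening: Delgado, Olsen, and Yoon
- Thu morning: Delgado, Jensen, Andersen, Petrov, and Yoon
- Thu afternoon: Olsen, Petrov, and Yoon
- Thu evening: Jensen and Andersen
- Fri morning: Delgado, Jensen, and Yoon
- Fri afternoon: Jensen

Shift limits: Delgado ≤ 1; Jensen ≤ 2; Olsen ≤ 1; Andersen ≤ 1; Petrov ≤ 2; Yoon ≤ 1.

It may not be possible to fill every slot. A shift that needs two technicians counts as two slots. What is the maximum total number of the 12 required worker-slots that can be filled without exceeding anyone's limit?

Total capacity across all technicians is 1+2+1+1+2+1 = 8, and 12 slots are needed, so at most 8 can be filled.
An assignment achieving 8: Tue evening→Delgado+Petrov, Wed evening→Olsen, Thu afternoon→Petrov, Thu evening→Jensen+Andersen, Fri morning→Yoon, Fri afternoon→Jensen.
Loads: Delgado 1/1, Jensen 2/2, Olsen 1/1, Andersen 1/1, Petrov 2/2, Yoon 1/1.

8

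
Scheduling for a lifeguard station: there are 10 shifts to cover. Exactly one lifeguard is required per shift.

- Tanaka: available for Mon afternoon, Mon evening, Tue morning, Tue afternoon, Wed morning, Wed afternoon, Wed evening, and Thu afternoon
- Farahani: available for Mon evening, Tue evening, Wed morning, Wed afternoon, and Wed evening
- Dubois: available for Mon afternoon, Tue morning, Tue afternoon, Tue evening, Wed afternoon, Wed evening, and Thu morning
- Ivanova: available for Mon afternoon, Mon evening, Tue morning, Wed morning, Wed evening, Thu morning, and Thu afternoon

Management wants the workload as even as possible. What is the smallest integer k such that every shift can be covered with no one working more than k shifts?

3

With 4 lifeguards and 10 worker-slots to fill, someone must work at least ⌈10/4⌉ = 3 shifts, so k ≥ 3.
k = 3 works: Mon afternoon→Tanaka, Mon evening→Farahani, Tue morning→Dubois, Tue afternoon→Tanaka, Tue evening→Farahani, Wed morning→Farahani, Wed afternoon→Dubois, Wed evening→Ivanova, Thu morning→Dubois, Thu afternoon→Tanaka.
Loads: Tanaka 3, Farahani 3, Dubois 3, Ivanova 1 — all ≤ 3.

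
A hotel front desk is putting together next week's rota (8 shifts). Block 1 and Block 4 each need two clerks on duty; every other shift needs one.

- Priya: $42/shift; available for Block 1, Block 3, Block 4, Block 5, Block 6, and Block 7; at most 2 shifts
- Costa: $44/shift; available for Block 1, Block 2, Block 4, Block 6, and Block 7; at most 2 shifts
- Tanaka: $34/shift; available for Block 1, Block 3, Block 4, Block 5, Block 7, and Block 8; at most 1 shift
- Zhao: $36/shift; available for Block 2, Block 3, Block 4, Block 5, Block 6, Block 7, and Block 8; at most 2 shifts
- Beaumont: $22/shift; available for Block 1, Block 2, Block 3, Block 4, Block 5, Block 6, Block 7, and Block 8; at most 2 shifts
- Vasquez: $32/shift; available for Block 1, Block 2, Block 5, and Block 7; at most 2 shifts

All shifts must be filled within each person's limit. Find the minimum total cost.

$342

Picking the cheapest available clerk for each shift independently would cost $242, but that ignores the shift limits.
An optimal schedule: Block 1→Priya+Costa, Block 2→Beaumont, Block 3→Tanaka, Block 4→Zhao+Priya, Block 5→Vasquez, Block 6→Zhao, Block 7→Vasquez, Block 8→Beaumont.
Total: 42 + 44 + 22 + 34 + 36 + 42 + 32 + 36 + 32 + 22 = $342.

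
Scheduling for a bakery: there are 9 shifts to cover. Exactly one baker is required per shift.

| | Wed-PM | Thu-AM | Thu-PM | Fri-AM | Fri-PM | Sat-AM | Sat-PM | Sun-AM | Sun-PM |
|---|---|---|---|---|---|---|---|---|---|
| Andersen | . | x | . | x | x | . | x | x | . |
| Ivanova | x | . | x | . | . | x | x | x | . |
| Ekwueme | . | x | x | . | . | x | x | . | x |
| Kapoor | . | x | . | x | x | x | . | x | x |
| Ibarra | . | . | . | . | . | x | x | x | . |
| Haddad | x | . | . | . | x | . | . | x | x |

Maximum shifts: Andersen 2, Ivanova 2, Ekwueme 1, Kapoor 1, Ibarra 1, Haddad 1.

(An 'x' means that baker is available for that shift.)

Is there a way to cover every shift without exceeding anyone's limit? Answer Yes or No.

No

Total capacity is 2+2+1+1+1+1 = 8 but 9 worker-slots are needed — infeasible.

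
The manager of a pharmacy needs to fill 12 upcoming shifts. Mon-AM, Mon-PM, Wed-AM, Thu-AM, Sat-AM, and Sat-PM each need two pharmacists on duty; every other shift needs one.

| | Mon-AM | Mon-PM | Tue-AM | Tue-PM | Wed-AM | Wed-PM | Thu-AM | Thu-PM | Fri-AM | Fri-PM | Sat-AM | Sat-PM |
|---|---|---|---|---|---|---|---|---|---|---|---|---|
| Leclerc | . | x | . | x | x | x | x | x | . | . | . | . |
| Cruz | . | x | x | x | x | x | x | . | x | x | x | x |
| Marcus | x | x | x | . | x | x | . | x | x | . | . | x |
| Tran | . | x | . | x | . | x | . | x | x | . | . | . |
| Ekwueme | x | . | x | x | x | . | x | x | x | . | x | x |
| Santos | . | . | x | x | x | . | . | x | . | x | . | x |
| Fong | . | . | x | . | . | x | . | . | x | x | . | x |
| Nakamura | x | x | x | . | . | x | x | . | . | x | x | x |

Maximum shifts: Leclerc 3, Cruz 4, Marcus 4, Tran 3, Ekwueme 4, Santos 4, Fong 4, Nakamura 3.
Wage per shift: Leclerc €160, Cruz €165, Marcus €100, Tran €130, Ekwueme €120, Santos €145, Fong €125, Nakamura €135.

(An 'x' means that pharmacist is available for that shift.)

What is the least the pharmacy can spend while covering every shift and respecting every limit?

Picking the cheapest available pharmacist for each shift independently would cost €2045, but that ignores the shift limits.
An optimal schedule: Mon-AM→Marcus+Ekwueme, Mon-PM→Marcus+Tran, Tue-AM→Fong, Tue-PM→Tran, Wed-AM→Marcus+Ekwueme, Wed-PM→Tran, Thu-AM→Ekwueme+Nakamura, Thu-PM→Marcus, Fri-AM→Fong, Fri-PM→Fong, Sat-AM→Ekwueme+Nakamura, Sat-PM→Fong+Nakamura.
Total: 100 + 120 + 100 + 130 + 125 + 130 + 100 + 120 + 130 + 120 + 135 + 100 + 125 + 125 + 120 + 135 + 125 + 135 = €2175.

€2175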